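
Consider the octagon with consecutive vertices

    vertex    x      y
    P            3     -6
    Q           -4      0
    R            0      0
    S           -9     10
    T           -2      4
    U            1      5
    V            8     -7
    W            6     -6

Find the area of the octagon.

62.5

Cross-terms: -24, 0, 0, -16, -14, -47, -6, -18  ⇒  Σ = -125
Area = |Σ|/2 = 62.5.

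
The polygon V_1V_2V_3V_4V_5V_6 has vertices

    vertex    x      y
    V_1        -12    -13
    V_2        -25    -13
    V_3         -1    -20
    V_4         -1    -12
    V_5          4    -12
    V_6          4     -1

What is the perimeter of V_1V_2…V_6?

82

|V_1V_2| = √((-13)² + (0)²) = √169 = 13
|V_2V_3| = √((24)² + (-7)²) = √625 = 25
|V_3V_4| = √((0)² + (8)²) = √64 = 8
|V_4V_5| = √((5)² + (0)²) = √25 = 5
|V_5V_6| = √((0)² + (11)²) = √121 = 11
|V_6V_1| = √((-16)² + (-12)²) = √400 = 20
Perimeter = 13 + 25 + 8 + 5 + 11 + 20 = 82.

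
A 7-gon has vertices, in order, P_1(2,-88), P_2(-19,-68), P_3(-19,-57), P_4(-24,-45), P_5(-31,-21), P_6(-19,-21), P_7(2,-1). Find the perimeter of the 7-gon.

|P_1P_2| = √((-21)² + (20)²) = √841 = 29
|P_2P_3| = √((0)² + (11)²) = √121 = 11
|P_3P_4| = √((-5)² + (12)²) = √169 = 13
|P_4P_5| = √((-7)² + (24)²) = √625 = 25
|P_5P_6| = √((12)² + (0)²) = √144 = 12
|P_6P_7| = √((21)² + (20)²) = √841 = 29
|P_7P_1| = √((0)² + (-87)²) = √7569 = 87
Perimeter = 29 + 11 + 13 + 25 + 12 + 29 + 87 = 206.

206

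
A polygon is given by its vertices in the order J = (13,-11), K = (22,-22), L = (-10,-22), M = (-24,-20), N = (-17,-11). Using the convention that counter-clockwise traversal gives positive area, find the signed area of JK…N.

-411

J→K: (13)(-22) − (22)(-11) = -44
K→L: (22)(-22) − (-10)(-22) = -704
L→M: (-10)(-20) − (-24)(-22) = -328
M→N: (-24)(-11) − (-17)(-20) = -76
N→J: (-17)(-11) − (13)(-11) = 330
Σ = -822
Signed area = Σ/2 = -411 (negative ⇒ clockwise traversal).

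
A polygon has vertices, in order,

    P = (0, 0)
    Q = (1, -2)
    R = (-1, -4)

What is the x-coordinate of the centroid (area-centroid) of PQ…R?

Apply Gauss's area formula. First the cross-terms c_i = x_i·y_{i+1} − x_{i+1}·y_i:
  0, -6, 0  ⇒  2A = -6, A = -3.
Then Σ (x_i + x_{i+1})·c_i = 0, so x̄ = 0 / (6·(-3)) = 0.

0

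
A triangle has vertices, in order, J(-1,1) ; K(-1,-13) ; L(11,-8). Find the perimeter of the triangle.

|JK| = √((0)² + (-14)²) = √196 = 14
|KL| = √((12)² + (5)²) = √169 = 13
|LJ| = √((-12)² + (9)²) = √225 = 15
Perimeter = 14 + 13 + 15 = 42.

42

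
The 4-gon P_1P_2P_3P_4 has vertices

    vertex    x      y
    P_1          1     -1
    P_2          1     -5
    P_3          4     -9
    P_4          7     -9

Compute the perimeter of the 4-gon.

22

|P_1P_2| = √((0)² + (-4)²) = √16 = 4
|P_2P_3| = √((3)² + (-4)²) = √25 = 5
|P_3P_4| = √((3)² + (0)²) = √9 = 3
|P_4P_1| = √((-6)² + (8)²) = √100 = 10
Perimeter = 4 + 5 + 3 + 10 = 22.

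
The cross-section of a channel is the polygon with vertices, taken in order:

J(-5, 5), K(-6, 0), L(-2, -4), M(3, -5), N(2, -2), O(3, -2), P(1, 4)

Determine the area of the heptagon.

Apply the shoelace formula: 2A = Σ (x_i·y_{i+1} − x_{i+1}·y_i), indices taken mod 7.
Cross-terms: 30, 24, 22, 4, 2, 14, 25  ⇒  Σ = 121
Area = |Σ|/2 = 60.5.

60.5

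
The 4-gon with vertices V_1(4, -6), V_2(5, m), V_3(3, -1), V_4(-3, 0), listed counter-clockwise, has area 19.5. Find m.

The doubled signed area Σ (x_i y_{i+1} − x_{i+1} y_i) is linear in m.
With m=0 it equals 40; the coefficient of m is 1 (from the two edges through V_2).
So 1·m + 40 = 2·19.5 = 39 ⇒ m = -1.

-1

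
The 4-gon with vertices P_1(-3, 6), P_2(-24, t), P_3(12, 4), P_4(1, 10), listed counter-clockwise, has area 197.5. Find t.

-13

Write out the shoelace sum; only the two edges meeting at P_2 involve t:
2·Area = [((-3)·t − (-24)·6) + ((-24)·4 − 12·t)] + 152
       = -15·t + 200 = 395
⇒ t = -13.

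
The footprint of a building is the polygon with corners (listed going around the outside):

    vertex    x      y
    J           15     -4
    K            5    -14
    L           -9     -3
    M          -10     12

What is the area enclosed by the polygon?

304.5

Apply Gauss's area formula: 2A = Σ (x_i·y_{i+1} − x_{i+1}·y_i), indices taken mod 4.
Σ = (-190) + (-141) + (-138) + (-140) = -609
Area = |Σ|/2 = 304.5.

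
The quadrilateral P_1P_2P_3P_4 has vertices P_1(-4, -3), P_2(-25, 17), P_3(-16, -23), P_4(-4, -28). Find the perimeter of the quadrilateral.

108

|P_1P_2| = √((-21)² + (20)²) = √841 = 29
|P_2P_3| = √((9)² + (-40)²) = √1681 = 41
|P_3P_4| = √((12)² + (-5)²) = √169 = 13
|P_4P_1| = √((0)² + (25)²) = √625 = 25
Perimeter = 29 + 41 + 13 + 25 = 108.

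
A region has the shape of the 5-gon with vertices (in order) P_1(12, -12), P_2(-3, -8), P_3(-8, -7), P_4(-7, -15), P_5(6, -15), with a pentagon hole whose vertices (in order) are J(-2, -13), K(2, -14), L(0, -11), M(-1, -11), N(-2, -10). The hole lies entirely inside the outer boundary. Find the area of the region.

92

Outer boundary:
Apply Gauss's area formula: 2A = Σ (x_i·y_{i+1} − x_{i+1}·y_i), indices taken mod 5.
Cross-terms: -132, -43, 71, 195, 108  ⇒  Σ = 199
Area = |Σ|/2 = 99.5.
Hole:
Cross-terms: 54, -22, -11, -12, 6  ⇒  Σ = 15
Area = |Σ|/2 = 7.5.
Net area = 99.5 − 7.5 = 92.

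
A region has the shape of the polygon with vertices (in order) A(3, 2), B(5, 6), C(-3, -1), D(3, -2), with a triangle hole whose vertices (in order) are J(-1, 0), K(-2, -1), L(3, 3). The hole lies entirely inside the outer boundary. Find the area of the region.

20.5

Outer boundary:
Apply the shoelace (surveyor's) formula: 2A = Σ (x_i·y_{i+1} − x_{i+1}·y_i), indices taken mod 4.
Σ = (8) + (13) + (9) + (12) = 42
Area = |Σ|/2 = 21.
Hole:
Σ = (1) + (-3) + (3) = 1
Area = |Σ|/2 = 0.5.
Net area = 21 − 0.5 = 20.5.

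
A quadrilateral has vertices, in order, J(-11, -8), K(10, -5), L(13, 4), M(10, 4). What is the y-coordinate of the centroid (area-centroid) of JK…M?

Apply Gauss's area formula. First the cross-terms c_i = x_i·y_{i+1} − x_{i+1}·y_i:
  135, 105, 12, -36  ⇒  2A = 216, A = 108.
Then Σ (y_i + y_{i+1})·c_i = -1620, so ȳ = -1620 / (6·108) = -2.5.

-2.5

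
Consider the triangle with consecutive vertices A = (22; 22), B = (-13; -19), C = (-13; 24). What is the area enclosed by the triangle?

752.5

Apply the surveyor's formula: 2A = Σ (x_i·y_{i+1} − x_{i+1}·y_i), indices taken mod 3.
Σ = (-132) + (-559) + (-814) = -1505
Area = |Σ|/2 = 752.5.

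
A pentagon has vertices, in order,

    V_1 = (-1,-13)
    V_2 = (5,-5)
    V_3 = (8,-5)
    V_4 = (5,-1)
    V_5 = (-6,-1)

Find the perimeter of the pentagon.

|V_1V_2| = √((6)² + (8)²) = √100 = 10
|V_2V_3| = √((3)² + (0)²) = √9 = 3
|V_3V_4| = √((-3)² + (4)²) = √25 = 5
|V_4V_5| = √((-11)² + (0)²) = √121 = 11
|V_5V_1| = √((5)² + (-12)²) = √169 = 13
Perimeter = 10 + 3 + 5 + 11 + 13 = 42.

42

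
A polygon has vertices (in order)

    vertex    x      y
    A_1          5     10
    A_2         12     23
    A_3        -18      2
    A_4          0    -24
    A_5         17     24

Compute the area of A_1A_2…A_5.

661.5

A_1→A_2: (5)(23) − (12)(10) = -5
A_2→A_3: (12)(2) − (-18)(23) = 438
A_3→A_4: (-18)(-24) − (0)(2) = 432
A_4→A_5: (0)(24) − (17)(-24) = 408
A_5→A_1: (17)(10) − (5)(24) = 50
Σ = 1323
Area = |Σ|/2 = 661.5.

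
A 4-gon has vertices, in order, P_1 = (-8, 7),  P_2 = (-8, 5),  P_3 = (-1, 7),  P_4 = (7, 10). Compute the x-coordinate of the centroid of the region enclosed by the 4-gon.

-8/3

Apply the shoelace formula. First the cross-terms c_i = x_i·y_{i+1} − x_{i+1}·y_i:
  16, -51, -59, 129  ⇒  2A = 35, A = 17.5.
Then Σ (x_i + x_{i+1})·c_i = -280, so x̄ = -280 / (6·17.5) = -8/3.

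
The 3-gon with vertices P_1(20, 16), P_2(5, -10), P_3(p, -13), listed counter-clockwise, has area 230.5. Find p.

The doubled signed area Σ (x_i y_{i+1} − x_{i+1} y_i) is linear in p.
With p=0 it equals -85; the coefficient of p is 26 (from the two edges through P_3).
So 26·p + -85 = 2·230.5 = 461 ⇒ p = 21.

21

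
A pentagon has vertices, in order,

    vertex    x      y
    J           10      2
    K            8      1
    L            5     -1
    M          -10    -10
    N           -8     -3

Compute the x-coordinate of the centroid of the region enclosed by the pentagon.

Apply Gauss's area formula. First the cross-terms c_i = x_i·y_{i+1} − x_{i+1}·y_i:
  -6, -13, -60, -50, 14  ⇒  2A = -115, A = -57.5.
Then Σ (x_i + x_{i+1})·c_i = 951, so x̄ = 951 / (6·(-57.5)) = -317/115.

-317/115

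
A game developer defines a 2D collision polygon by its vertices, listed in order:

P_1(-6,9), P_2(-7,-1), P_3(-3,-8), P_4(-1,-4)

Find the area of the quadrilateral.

P_1→P_2: (-6)(-1) − (-7)(9) = 69
P_2→P_3: (-7)(-8) − (-3)(-1) = 53
P_3→P_4: (-3)(-4) − (-1)(-8) = 4
P_4→P_1: (-1)(9) − (-6)(-4) = -33
Σ = 93
Area = |Σ|/2 = 46.5.

46.5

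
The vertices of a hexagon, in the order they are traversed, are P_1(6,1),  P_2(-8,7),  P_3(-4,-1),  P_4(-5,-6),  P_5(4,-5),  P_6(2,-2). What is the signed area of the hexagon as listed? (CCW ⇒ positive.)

Apply Gauss's area formula: 2A = Σ (x_i·y_{i+1} − x_{i+1}·y_i), indices taken mod 6.
Σ = (50) + (36) + (19) + (49) + (2) + (14) = 170
Signed area = Σ/2 = 85 (positive ⇒ counter-clockwise traversal).

85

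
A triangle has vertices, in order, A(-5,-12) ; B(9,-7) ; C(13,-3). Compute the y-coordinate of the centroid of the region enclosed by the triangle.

Apply the surveyor's formula. First the cross-terms c_i = x_i·y_{i+1} − x_{i+1}·y_i:
  143, 64, -171  ⇒  2A = 36, A = 18.
Then Σ (y_i + y_{i+1})·c_i = -792, so ȳ = -792 / (6·18) = -22/3.

-22/3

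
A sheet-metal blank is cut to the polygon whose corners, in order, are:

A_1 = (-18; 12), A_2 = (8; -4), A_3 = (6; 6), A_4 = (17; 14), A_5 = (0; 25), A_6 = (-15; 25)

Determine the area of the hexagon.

Σ = (-24) + (72) + (-18) + (425) + (375) + (270) = 1100
Area = |Σ|/2 = 550.

550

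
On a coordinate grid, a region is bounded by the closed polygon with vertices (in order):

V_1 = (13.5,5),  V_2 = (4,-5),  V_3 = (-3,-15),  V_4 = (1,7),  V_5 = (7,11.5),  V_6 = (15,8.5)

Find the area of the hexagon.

Apply the surveyor's formula: 2A = Σ (x_i·y_{i+1} − x_{i+1}·y_i), indices taken mod 6.
Σ = (-87.5) + (-75) + (-6) + (-37.5) + (-113) + (-39.75) = -358.75
Area = |Σ|/2 = 179.375.

179.375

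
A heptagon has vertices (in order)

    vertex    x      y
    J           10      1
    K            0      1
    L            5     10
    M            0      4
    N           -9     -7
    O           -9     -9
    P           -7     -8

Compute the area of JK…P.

80.5

Apply the surveyor's formula: 2A = Σ (x_i·y_{i+1} − x_{i+1}·y_i), indices taken mod 7.
Σ = (10) + (-5) + (20) + (36) + (18) + (9) + (73) = 161
Area = |Σ|/2 = 80.5.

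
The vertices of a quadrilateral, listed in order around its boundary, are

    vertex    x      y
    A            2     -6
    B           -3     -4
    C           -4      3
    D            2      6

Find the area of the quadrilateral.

52.5

Σ = (-26) + (-25) + (-30) + (-24) = -105
Area = |Σ|/2 = 52.5.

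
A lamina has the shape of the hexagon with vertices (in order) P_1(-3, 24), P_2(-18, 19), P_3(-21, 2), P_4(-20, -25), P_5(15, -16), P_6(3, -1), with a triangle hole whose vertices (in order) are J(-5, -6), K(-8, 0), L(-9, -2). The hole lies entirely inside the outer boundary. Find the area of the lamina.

1044

Outer boundary:
Apply the shoelace (surveyor's) formula: 2A = Σ (x_i·y_{i+1} − x_{i+1}·y_i), indices taken mod 6.
P_1→P_2: (-3)(19) − (-18)(24) = 375
P_2→P_3: (-18)(2) − (-21)(19) = 363
P_3→P_4: (-21)(-25) − (-20)(2) = 565
P_4→P_5: (-20)(-16) − (15)(-25) = 695
P_5→P_6: (15)(-1) − (3)(-16) = 33
P_6→P_1: (3)(24) − (-3)(-1) = 69
Σ = 2100
Area = |Σ|/2 = 1050.
Hole:
Apply the shoelace (surveyor's) formula: 2A = Σ (x_i·y_{i+1} − x_{i+1}·y_i), indices taken mod 3.
Cross-terms: -48, 16, 44  ⇒  Σ = 12
Area = |Σ|/2 = 6.
Net area = 1050 − 6 = 1044.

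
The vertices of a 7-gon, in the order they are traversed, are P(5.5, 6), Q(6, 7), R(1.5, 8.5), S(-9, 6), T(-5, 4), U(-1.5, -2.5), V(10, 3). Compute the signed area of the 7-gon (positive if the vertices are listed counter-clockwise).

P→Q: (5.5)(7) − (6)(6) = 2.5
Q→R: (6)(8.5) − (1.5)(7) = 40.5
R→S: (1.5)(6) − (-9)(8.5) = 85.5
S→T: (-9)(4) − (-5)(6) = -6
T→U: (-5)(-2.5) − (-1.5)(4) = 18.5
U→V: (-1.5)(3) − (10)(-2.5) = 20.5
V→P: (10)(6) − (5.5)(3) = 43.5
Σ = 205
Signed area = Σ/2 = 102.5 (positive ⇒ counter-clockwise traversal).

102.5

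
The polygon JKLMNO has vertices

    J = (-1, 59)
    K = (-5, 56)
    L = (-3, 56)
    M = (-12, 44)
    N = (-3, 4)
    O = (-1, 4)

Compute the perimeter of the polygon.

120

|JK| = √((-4)² + (-3)²) = √25 = 5
|KL| = √((2)² + (0)²) = √4 = 2
|LM| = √((-9)² + (-12)²) = √225 = 15
|MN| = √((9)² + (-40)²) = √1681 = 41
|NO| = √((2)² + (0)²) = √4 = 2
|OJ| = √((0)² + (55)²) = √3025 = 55
Perimeter = 5 + 2 + 15 + 41 + 2 + 55 = 120.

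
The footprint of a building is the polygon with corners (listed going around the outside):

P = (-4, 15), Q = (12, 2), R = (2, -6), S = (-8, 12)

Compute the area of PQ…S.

Cross-terms: -188, -76, -24, -72  ⇒  Σ = -360
Area = |Σ|/2 = 180.

180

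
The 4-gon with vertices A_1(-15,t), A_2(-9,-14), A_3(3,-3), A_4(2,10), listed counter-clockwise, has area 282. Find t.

9

The doubled signed area Σ (x_i y_{i+1} − x_{i+1} y_i) is linear in t.
With t=0 it equals 465; the coefficient of t is 11 (from the two edges through A_1).
So 11·t + 465 = 2·282 = 564 ⇒ t = 9.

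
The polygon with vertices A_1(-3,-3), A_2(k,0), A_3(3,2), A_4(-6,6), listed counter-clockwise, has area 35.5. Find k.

Write out the shoelace sum; only the two edges meeting at A_2 involve k:
2·Area = [((-3)·0 − k·(-3)) + (k·2 − 3·0)] + 66
       = 5·k + 66 = 71
⇒ k = 1.

1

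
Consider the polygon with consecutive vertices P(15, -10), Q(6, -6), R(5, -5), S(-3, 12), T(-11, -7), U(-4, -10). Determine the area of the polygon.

P→Q: (15)(-6) − (6)(-10) = -30
Q→R: (6)(-5) − (5)(-6) = 0
R→S: (5)(12) − (-3)(-5) = 45
S→T: (-3)(-7) − (-11)(12) = 153
T→U: (-11)(-10) − (-4)(-7) = 82
U→P: (-4)(-10) − (15)(-10) = 190
Σ = 440
Area = |Σ|/2 = 220.

220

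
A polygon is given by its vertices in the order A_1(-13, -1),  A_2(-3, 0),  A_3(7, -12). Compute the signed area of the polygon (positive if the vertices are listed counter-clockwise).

Σ = (-3) + (36) + (-163) = -130
Signed area = Σ/2 = -65 (negative ⇒ clockwise traversal).

-65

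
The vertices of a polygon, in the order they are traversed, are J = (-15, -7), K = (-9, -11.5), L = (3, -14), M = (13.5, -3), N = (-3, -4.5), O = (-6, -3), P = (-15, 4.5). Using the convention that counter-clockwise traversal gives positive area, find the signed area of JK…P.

Cross-terms: 109.5, 160.5, 180, -69.75, -18, -72, 172.5  ⇒  Σ = 462.75
Signed area = Σ/2 = 231.375 (positive ⇒ counter-clockwise traversal).

231.375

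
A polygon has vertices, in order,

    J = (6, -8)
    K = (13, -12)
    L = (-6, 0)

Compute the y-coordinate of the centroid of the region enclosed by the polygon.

Apply the shoelace (surveyor's) formula. First the cross-terms c_i = x_i·y_{i+1} − x_{i+1}·y_i:
  32, -72, 48  ⇒  2A = 8, A = 4.
Then Σ (y_i + y_{i+1})·c_i = -160, so ȳ = -160 / (6·4) = -20/3.

-20/3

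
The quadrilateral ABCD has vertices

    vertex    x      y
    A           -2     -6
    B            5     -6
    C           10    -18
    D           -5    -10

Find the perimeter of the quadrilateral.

42

|AB| = √((7)² + (0)²) = √49 = 7
|BC| = √((5)² + (-12)²) = √169 = 13
|CD| = √((-15)² + (8)²) = √289 = 17
|DA| = √((3)² + (4)²) = √25 = 5
Perimeter = 7 + 13 + 17 + 5 = 42.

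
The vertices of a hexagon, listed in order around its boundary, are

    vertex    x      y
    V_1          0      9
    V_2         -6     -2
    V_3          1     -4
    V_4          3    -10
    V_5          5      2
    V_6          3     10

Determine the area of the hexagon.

104.5

Σ = (54) + (26) + (2) + (56) + (44) + (27) = 209
Area = |Σ|/2 = 104.5.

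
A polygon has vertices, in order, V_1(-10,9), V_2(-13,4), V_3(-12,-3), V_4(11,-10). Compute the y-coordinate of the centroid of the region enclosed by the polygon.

Apply the surveyor's formula. First the cross-terms c_i = x_i·y_{i+1} − x_{i+1}·y_i:
  77, 87, 153, -1  ⇒  2A = 316, A = 158.
Then Σ (y_i + y_{i+1})·c_i = -900, so ȳ = -900 / (6·158) = -75/79.

-75/79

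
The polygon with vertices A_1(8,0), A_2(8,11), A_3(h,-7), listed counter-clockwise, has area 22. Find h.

4

The doubled signed area Σ (x_i y_{i+1} − x_{i+1} y_i) is linear in h.
With h=0 it equals 88; the coefficient of h is -11 (from the two edges through A_3).
So -11·h + 88 = 2·22 = 44 ⇒ h = 4.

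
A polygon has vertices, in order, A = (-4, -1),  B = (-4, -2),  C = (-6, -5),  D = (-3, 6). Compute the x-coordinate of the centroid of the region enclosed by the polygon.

-79/18

Apply the shoelace (surveyor's) formula. First the cross-terms c_i = x_i·y_{i+1} − x_{i+1}·y_i:
  4, 8, -51, 27  ⇒  2A = -12, A = -6.
Then Σ (x_i + x_{i+1})·c_i = 158, so x̄ = 158 / (6·(-6)) = -79/18.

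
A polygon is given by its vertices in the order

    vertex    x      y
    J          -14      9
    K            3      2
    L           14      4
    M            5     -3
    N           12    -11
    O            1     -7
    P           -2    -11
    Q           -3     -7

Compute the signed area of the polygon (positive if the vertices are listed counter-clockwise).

Cross-terms: -55, -16, -62, -19, -73, -25, -19, -125  ⇒  Σ = -394
Signed area = Σ/2 = -197 (negative ⇒ clockwise traversal).

-197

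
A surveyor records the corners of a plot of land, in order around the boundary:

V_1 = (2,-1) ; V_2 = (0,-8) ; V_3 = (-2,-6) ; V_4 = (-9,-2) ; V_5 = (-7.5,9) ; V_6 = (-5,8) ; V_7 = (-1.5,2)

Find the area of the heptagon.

96.75

Apply the shoelace formula: 2A = Σ (x_i·y_{i+1} − x_{i+1}·y_i), indices taken mod 7.
Cross-terms: -16, -16, -50, -96, -15, 2, -2.5  ⇒  Σ = -193.5
Area = |Σ|/2 = 96.75.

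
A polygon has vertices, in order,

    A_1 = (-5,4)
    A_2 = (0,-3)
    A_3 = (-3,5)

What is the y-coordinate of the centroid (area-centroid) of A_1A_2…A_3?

Apply Gauss's area formula. First the cross-terms c_i = x_i·y_{i+1} − x_{i+1}·y_i:
  15, -9, 13  ⇒  2A = 19, A = 9.5.
Then Σ (y_i + y_{i+1})·c_i = 114, so ȳ = 114 / (6·9.5) = 2.

2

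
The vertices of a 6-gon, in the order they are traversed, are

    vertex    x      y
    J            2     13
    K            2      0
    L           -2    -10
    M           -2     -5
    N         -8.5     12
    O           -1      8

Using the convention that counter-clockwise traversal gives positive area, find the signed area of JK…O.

-103.75

Σ = (-26) + (-20) + (-10) + (-66.5) + (-56) + (-29) = -207.5
Signed area = Σ/2 = -103.75 (negative ⇒ clockwise traversal).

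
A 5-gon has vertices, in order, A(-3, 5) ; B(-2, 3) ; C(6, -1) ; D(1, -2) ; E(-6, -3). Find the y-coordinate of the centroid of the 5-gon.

Apply Gauss's area formula. First the cross-terms c_i = x_i·y_{i+1} − x_{i+1}·y_i:
  1, -16, -11, -15, -39  ⇒  2A = -80, A = -40.
Then Σ (y_i + y_{i+1})·c_i = 6, so ȳ = 6 / (6·(-40)) = -0.025.

-0.025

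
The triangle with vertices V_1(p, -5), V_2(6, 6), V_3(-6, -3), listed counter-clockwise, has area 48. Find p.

2

The doubled signed area Σ (x_i y_{i+1} − x_{i+1} y_i) is linear in p.
With p=0 it equals 78; the coefficient of p is 9 (from the two edges through V_1).
So 9·p + 78 = 2·48 = 96 ⇒ p = 2.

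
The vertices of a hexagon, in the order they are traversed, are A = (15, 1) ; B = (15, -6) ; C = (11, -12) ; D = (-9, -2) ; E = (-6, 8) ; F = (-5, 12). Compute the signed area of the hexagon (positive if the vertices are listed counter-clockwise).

-325

Apply the shoelace formula: 2A = Σ (x_i·y_{i+1} − x_{i+1}·y_i), indices taken mod 6.
A→B: (15)(-6) − (15)(1) = -105
B→C: (15)(-12) − (11)(-6) = -114
C→D: (11)(-2) − (-9)(-12) = -130
D→E: (-9)(8) − (-6)(-2) = -84
E→F: (-6)(12) − (-5)(8) = -32
F→A: (-5)(1) − (15)(12) = -185
Σ = -650
Signed area = Σ/2 = -325 (negative ⇒ clockwise traversal).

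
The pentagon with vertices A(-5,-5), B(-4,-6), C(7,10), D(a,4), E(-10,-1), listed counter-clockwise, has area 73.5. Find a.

Write out the shoelace sum; only the two edges meeting at D involve a:
2·Area = [(7·4 − a·10) + (a·(-1) − (-10)·4)] + 57
       = -11·a + 125 = 147
⇒ a = -2.

-2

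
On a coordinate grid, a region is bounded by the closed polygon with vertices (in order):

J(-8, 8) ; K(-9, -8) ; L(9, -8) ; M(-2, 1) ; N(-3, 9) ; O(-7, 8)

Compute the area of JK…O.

152.5

J→K: (-8)(-8) − (-9)(8) = 136
K→L: (-9)(-8) − (9)(-8) = 144
L→M: (9)(1) − (-2)(-8) = -7
M→N: (-2)(9) − (-3)(1) = -15
N→O: (-3)(8) − (-7)(9) = 39
O→J: (-7)(8) − (-8)(8) = 8
Σ = 305
Area = |Σ|/2 = 152.5.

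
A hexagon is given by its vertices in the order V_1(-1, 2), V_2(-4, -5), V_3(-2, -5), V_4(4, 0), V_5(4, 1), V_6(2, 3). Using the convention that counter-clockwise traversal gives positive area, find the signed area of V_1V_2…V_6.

Apply the surveyor's formula: 2A = Σ (x_i·y_{i+1} − x_{i+1}·y_i), indices taken mod 6.
Σ = (13) + (10) + (20) + (4) + (10) + (7) = 64
Signed area = Σ/2 = 32 (positive ⇒ counter-clockwise traversal).

32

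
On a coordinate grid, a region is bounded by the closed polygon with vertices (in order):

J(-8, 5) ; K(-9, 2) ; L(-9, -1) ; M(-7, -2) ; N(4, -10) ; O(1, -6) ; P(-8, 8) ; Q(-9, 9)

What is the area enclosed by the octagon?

Apply the shoelace formula: 2A = Σ (x_i·y_{i+1} − x_{i+1}·y_i), indices taken mod 8.
Cross-terms: 29, 27, 11, 78, -14, -40, 0, 27  ⇒  Σ = 118
Area = |Σ|/2 = 59.

59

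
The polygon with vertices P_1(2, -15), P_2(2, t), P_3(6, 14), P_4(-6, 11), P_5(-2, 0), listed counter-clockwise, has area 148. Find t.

Write out the shoelace sum; only the two edges meeting at P_2 involve t:
2·Area = [(2·t − 2·(-15)) + (2·14 − 6·t)] + 202
       = -4·t + 260 = 296
⇒ t = -9.

-9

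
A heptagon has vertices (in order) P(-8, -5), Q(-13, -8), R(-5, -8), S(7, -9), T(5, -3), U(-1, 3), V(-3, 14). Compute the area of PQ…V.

Apply the surveyor's formula: 2A = Σ (x_i·y_{i+1} − x_{i+1}·y_i), indices taken mod 7.
Σ = (-1) + (64) + (101) + (24) + (12) + (-5) + (127) = 322
Area = |Σ|/2 = 161.

161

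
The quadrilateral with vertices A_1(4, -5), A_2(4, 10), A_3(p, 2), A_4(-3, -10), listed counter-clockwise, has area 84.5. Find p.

The doubled signed area Σ (x_i y_{i+1} − x_{i+1} y_i) is linear in p.
With p=0 it equals 129; the coefficient of p is -20 (from the two edges through A_3).
So -20·p + 129 = 2·84.5 = 169 ⇒ p = -2.

-2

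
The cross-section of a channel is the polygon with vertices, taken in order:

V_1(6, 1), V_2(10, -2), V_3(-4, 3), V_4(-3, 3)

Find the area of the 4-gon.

12

Apply the shoelace (surveyor's) formula: 2A = Σ (x_i·y_{i+1} − x_{i+1}·y_i), indices taken mod 4.
Cross-terms: -22, 22, -3, -21  ⇒  Σ = -24
Area = |Σ|/2 = 12.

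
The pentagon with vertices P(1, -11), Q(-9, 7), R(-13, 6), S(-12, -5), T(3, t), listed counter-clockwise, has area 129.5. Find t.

Write out the shoelace sum; only the two edges meeting at T involve t:
2·Area = [((-12)·t − 3·(-5)) + (3·(-11) − 1·t)] + 82
       = -13·t + 64 = 259
⇒ t = -15.

-15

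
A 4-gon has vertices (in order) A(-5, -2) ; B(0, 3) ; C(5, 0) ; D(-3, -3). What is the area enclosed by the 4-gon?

Apply Gauss's area formula: 2A = Σ (x_i·y_{i+1} − x_{i+1}·y_i), indices taken mod 4.
Σ = (-15) + (-15) + (-15) + (-9) = -54
Area = |Σ|/2 = 27.

27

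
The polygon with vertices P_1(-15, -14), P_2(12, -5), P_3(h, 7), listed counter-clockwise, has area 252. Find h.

-8

Write out the shoelace sum; only the two edges meeting at P_3 involve h:
2·Area = [(12·7 − h·(-5)) + (h·(-14) − (-15)·7)] + 243
       = -9·h + 432 = 504
⇒ h = -8.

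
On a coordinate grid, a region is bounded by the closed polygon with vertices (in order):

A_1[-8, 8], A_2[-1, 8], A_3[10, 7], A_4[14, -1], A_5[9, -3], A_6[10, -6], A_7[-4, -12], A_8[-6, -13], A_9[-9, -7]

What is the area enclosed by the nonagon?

337.5

Σ = (-56) + (-87) + (-108) + (-33) + (-24) + (-144) + (-20) + (-75) + (-128) = -675
Area = |Σ|/2 = 337.5.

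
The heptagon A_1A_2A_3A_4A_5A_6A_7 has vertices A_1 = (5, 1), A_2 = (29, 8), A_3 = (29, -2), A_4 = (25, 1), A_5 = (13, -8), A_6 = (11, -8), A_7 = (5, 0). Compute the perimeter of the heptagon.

|A_1A_2| = √((24)² + (7)²) = √625 = 25
|A_2A_3| = √((0)² + (-10)²) = √100 = 10
|A_3A_4| = √((-4)² + (3)²) = √25 = 5
|A_4A_5| = √((-12)² + (-9)²) = √225 = 15
|A_5A_6| = √((-2)² + (0)²) = √4 = 2
|A_6A_7| = √((-6)² + (8)²) = √100 = 10
|A_7A_1| = √((0)² + (1)²) = √1 = 1
Perimeter = 25 + 10 + 5 + 15 + 2 + 10 + 1 = 68.

68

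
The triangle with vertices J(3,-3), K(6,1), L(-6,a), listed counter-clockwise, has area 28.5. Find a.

4

Write out the shoelace sum; only the two edges meeting at L involve a:
2·Area = [(6·a − (-6)·1) + ((-6)·(-3) − 3·a)] + 21
       = 3·a + 45 = 57
⇒ a = 4.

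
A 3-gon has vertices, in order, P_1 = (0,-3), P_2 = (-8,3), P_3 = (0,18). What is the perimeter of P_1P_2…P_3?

48

|P_1P_2| = √((-8)² + (6)²) = √100 = 10
|P_2P_3| = √((8)² + (15)²) = √289 = 17
|P_3P_1| = √((0)² + (-21)²) = √441 = 21
Perimeter = 10 + 17 + 21 = 48.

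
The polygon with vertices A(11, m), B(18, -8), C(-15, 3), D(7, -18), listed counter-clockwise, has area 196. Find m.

-9

Write out the shoelace sum; only the two edges meeting at A involve m:
2·Area = [(7·m − 11·(-18)) + (11·(-8) − 18·m)] + 183
       = -11·m + 293 = 392
⇒ m = -9.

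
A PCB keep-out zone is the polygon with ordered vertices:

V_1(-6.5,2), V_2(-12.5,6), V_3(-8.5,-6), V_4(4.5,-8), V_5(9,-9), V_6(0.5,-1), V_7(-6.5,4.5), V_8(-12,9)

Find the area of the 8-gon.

129.875

Apply Gauss's area formula: 2A = Σ (x_i·y_{i+1} − x_{i+1}·y_i), indices taken mod 8.
Cross-terms: -14, 126, 95, 31.5, -4.5, -4.25, -4.5, 34.5  ⇒  Σ = 259.75
Area = |Σ|/2 = 129.875.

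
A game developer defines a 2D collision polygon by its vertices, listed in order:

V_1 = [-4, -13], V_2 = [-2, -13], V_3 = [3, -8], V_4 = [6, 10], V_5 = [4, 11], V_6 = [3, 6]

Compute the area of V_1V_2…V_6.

80.5

Cross-terms: 26, 55, 78, 26, -9, -15  ⇒  Σ = 161
Area = |Σ|/2 = 80.5.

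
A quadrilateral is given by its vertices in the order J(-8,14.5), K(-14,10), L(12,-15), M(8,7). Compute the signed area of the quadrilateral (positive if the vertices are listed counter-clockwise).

Apply Gauss's area formula: 2A = Σ (x_i·y_{i+1} − x_{i+1}·y_i), indices taken mod 4.
Σ = (123) + (90) + (204) + (172) = 589
Signed area = Σ/2 = 294.5 (positive ⇒ counter-clockwise traversal).

294.5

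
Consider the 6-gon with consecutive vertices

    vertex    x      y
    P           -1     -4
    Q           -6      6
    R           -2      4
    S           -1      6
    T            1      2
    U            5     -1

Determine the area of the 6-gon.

Apply the shoelace (surveyor's) formula: 2A = Σ (x_i·y_{i+1} − x_{i+1}·y_i), indices taken mod 6.
Σ = (-30) + (-12) + (-8) + (-8) + (-11) + (-21) = -90
Area = |Σ|/2 = 45.

45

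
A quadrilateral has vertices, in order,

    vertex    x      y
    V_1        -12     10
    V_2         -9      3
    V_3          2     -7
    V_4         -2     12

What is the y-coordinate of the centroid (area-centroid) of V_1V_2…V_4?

Apply the shoelace formula. First the cross-terms c_i = x_i·y_{i+1} − x_{i+1}·y_i:
  54, 57, 10, 124  ⇒  2A = 245, A = 122.5.
Then Σ (y_i + y_{i+1})·c_i = 3252, so ȳ = 3252 / (6·122.5) = 1084/245.

1084/245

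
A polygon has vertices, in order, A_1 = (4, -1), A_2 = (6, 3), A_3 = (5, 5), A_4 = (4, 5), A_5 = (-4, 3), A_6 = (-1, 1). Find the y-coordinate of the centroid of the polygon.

229/99

Apply the shoelace (surveyor's) formula. First the cross-terms c_i = x_i·y_{i+1} − x_{i+1}·y_i:
  18, 15, 5, 32, -1, -3  ⇒  2A = 66, A = 33.
Then Σ (y_i + y_{i+1})·c_i = 458, so ȳ = 458 / (6·33) = 229/99.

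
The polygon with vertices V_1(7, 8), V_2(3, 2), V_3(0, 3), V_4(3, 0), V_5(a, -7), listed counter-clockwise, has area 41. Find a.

8

Write out the shoelace sum; only the two edges meeting at V_5 involve a:
2·Area = [(3·(-7) − a·0) + (a·8 − 7·(-7))] + -10
       = 8·a + 18 = 82
⇒ a = 8.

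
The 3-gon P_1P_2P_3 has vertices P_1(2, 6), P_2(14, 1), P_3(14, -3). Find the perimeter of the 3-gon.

|P_1P_2| = √((12)² + (-5)²) = √169 = 13
|P_2P_3| = √((0)² + (-4)²) = √16 = 4
|P_3P_1| = √((-12)² + (9)²) = √225 = 15
Perimeter = 13 + 4 + 15 = 32.

32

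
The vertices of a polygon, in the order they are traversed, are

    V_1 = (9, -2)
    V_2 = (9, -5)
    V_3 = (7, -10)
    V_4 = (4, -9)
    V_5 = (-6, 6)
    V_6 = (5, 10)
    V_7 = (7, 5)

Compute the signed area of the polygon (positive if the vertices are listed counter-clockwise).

Apply the shoelace formula: 2A = Σ (x_i·y_{i+1} − x_{i+1}·y_i), indices taken mod 7.
Σ = (-27) + (-55) + (-23) + (-30) + (-90) + (-45) + (-59) = -329
Signed area = Σ/2 = -164.5 (negative ⇒ clockwise traversal).

-164.5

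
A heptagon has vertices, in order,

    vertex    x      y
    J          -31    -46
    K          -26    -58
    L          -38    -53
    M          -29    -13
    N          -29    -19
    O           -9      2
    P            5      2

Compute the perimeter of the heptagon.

176

|JK| = √((5)² + (-12)²) = √169 = 13
|KL| = √((-12)² + (5)²) = √169 = 13
|LM| = √((9)² + (40)²) = √1681 = 41
|MN| = √((0)² + (-6)²) = √36 = 6
|NO| = √((20)² + (21)²) = √841 = 29
|OP| = √((14)² + (0)²) = √196 = 14
|PJ| = √((-36)² + (-48)²) = √3600 = 60
Perimeter = 13 + 13 + 41 + 6 + 29 + 14 + 60 = 176.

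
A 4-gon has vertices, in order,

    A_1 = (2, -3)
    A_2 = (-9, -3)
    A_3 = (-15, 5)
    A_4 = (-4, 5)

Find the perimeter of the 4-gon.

42

|A_1A_2| = √((-11)² + (0)²) = √121 = 11
|A_2A_3| = √((-6)² + (8)²) = √100 = 10
|A_3A_4| = √((11)² + (0)²) = √121 = 11
|A_4A_1| = √((6)² + (-8)²) = √100 = 10
Perimeter = 11 + 10 + 11 + 10 = 42.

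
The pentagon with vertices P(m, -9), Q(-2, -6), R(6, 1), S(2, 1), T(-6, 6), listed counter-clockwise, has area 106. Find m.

Write out the shoelace sum; only the two edges meeting at P involve m:
2·Area = [((-6)·(-9) − m·6) + (m·(-6) − (-2)·(-9))] + 56
       = -12·m + 92 = 212
⇒ m = -10.

-10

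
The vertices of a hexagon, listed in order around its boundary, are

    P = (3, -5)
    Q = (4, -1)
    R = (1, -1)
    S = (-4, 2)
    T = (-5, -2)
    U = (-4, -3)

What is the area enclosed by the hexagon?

Apply the shoelace (surveyor's) formula: 2A = Σ (x_i·y_{i+1} − x_{i+1}·y_i), indices taken mod 6.
Cross-terms: 17, -3, -2, 18, 7, 29  ⇒  Σ = 66
Area = |Σ|/2 = 33.

33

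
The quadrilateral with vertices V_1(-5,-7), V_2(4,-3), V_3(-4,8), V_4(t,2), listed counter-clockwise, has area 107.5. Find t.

-10

Write out the shoelace sum; only the two edges meeting at V_4 involve t:
2·Area = [((-4)·2 − t·8) + (t·(-7) − (-5)·2)] + 63
       = -15·t + 65 = 215
⇒ t = -10.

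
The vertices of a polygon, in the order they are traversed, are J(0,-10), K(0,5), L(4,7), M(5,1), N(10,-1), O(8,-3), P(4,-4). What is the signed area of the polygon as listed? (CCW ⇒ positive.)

-74

Σ = (0) + (-20) + (-31) + (-15) + (-22) + (-20) + (-40) = -148
Signed area = Σ/2 = -74 (negative ⇒ clockwise traversal).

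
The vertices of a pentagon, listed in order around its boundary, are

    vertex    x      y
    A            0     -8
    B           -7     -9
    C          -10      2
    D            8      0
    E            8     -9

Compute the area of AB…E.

Apply the shoelace formula: 2A = Σ (x_i·y_{i+1} − x_{i+1}·y_i), indices taken mod 5.
A→B: (0)(-9) − (-7)(-8) = -56
B→C: (-7)(2) − (-10)(-9) = -104
C→D: (-10)(0) − (8)(2) = -16
D→E: (8)(-9) − (8)(0) = -72
E→A: (8)(-8) − (0)(-9) = -64
Σ = -312
Area = |Σ|/2 = 156.

156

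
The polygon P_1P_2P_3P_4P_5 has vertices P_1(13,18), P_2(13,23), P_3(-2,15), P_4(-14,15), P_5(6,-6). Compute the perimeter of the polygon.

|P_1P_2| = √((0)² + (5)²) = √25 = 5
|P_2P_3| = √((-15)² + (-8)²) = √289 = 17
|P_3P_4| = √((-12)² + (0)²) = √144 = 12
|P_4P_5| = √((20)² + (-21)²) = √841 = 29
|P_5P_1| = √((7)² + (24)²) = √625 = 25
Perimeter = 5 + 17 + 12 + 29 + 25 = 88.

88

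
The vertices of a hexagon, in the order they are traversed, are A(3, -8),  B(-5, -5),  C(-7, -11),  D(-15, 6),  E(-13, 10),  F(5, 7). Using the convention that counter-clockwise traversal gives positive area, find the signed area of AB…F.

Apply the shoelace (surveyor's) formula: 2A = Σ (x_i·y_{i+1} − x_{i+1}·y_i), indices taken mod 6.
Σ = (-55) + (20) + (-207) + (-72) + (-141) + (-61) = -516
Signed area = Σ/2 = -258 (negative ⇒ clockwise traversal).

-258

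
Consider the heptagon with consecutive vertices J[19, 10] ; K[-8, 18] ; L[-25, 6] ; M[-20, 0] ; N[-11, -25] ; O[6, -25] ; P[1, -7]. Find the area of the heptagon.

997.5

Apply the surveyor's formula: 2A = Σ (x_i·y_{i+1} − x_{i+1}·y_i), indices taken mod 7.
J→K: (19)(18) − (-8)(10) = 422
K→L: (-8)(6) − (-25)(18) = 402
L→M: (-25)(0) − (-20)(6) = 120
M→N: (-20)(-25) − (-11)(0) = 500
N→O: (-11)(-25) − (6)(-25) = 425
O→P: (6)(-7) − (1)(-25) = -17
P→J: (1)(10) − (19)(-7) = 143
Σ = 1995
Area = |Σ|/2 = 997.5.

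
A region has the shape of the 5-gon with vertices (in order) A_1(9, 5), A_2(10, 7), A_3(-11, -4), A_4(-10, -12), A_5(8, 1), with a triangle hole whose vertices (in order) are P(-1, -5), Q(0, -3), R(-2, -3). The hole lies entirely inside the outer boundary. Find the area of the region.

127.5

Outer boundary:
Apply Gauss's area formula: 2A = Σ (x_i·y_{i+1} − x_{i+1}·y_i), indices taken mod 5.
Cross-terms: 13, 37, 92, 86, 31  ⇒  Σ = 259
Area = |Σ|/2 = 129.5.
Hole:
Apply Gauss's area formula: 2A = Σ (x_i·y_{i+1} − x_{i+1}·y_i), indices taken mod 3.
Σ = (3) + (-6) + (7) = 4
Area = |Σ|/2 = 2.
Net area = 129.5 − 2 = 127.5.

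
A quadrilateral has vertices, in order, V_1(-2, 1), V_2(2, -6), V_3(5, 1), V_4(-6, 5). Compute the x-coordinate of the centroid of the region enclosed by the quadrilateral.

23/33

Apply the shoelace formula. First the cross-terms c_i = x_i·y_{i+1} − x_{i+1}·y_i:
  10, 32, 31, 4  ⇒  2A = 77, A = 38.5.
Then Σ (x_i + x_{i+1})·c_i = 161, so x̄ = 161 / (6·38.5) = 23/33.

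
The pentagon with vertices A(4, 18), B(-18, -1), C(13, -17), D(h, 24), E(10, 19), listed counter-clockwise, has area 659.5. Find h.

The doubled signed area Σ (x_i y_{i+1} − x_{i+1} y_i) is linear in h.
With h=0 it equals 815; the coefficient of h is 36 (from the two edges through D).
So 36·h + 815 = 2·659.5 = 1319 ⇒ h = 14.

14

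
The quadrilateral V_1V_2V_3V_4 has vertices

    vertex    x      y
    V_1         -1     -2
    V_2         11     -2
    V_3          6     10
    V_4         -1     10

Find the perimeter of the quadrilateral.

|V_1V_2| = √((12)² + (0)²) = √144 = 12
|V_2V_3| = √((-5)² + (12)²) = √169 = 13
|V_3V_4| = √((-7)² + (0)²) = √49 = 7
|V_4V_1| = √((0)² + (-12)²) = √144 = 12
Perimeter = 12 + 13 + 7 + 12 = 44.

44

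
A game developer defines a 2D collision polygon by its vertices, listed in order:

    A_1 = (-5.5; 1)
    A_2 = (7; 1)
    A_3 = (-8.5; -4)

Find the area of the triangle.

Apply the surveyor's formula: 2A = Σ (x_i·y_{i+1} − x_{i+1}·y_i), indices taken mod 3.
A_1→A_2: (-5.5)(1) − (7)(1) = -12.5
A_2→A_3: (7)(-4) − (-8.5)(1) = -19.5
A_3→A_1: (-8.5)(1) − (-5.5)(-4) = -30.5
Σ = -62.5
Area = |Σ|/2 = 31.25.

31.25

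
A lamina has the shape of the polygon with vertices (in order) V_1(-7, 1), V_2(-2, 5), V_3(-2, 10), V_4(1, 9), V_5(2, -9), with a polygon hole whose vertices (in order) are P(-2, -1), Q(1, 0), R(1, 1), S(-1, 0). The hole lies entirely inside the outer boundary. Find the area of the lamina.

Outer boundary:
Cross-terms: -33, -10, -28, -27, -61  ⇒  Σ = -159
Area = |Σ|/2 = 79.5.
Hole:
Apply the shoelace (surveyor's) formula: 2A = Σ (x_i·y_{i+1} − x_{i+1}·y_i), indices taken mod 4.
Cross-terms: 1, 1, 1, 1  ⇒  Σ = 4
Area = |Σ|/2 = 2.
Net area = 79.5 − 2 = 77.5.

77.5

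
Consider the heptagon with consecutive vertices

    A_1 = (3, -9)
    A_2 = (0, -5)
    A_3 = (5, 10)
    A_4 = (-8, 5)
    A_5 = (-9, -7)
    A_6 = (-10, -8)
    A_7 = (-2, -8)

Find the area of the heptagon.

Apply Gauss's area formula: 2A = Σ (x_i·y_{i+1} − x_{i+1}·y_i), indices taken mod 7.
Cross-terms: -15, 25, 105, 101, 2, 64, 42  ⇒  Σ = 324
Area = |Σ|/2 = 162.

162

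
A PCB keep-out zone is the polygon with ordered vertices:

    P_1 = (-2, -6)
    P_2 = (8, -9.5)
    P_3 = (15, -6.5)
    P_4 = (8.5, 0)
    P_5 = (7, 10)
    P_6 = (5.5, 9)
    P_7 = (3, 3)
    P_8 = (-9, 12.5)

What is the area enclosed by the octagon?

219.375

Apply Gauss's area formula: 2A = Σ (x_i·y_{i+1} − x_{i+1}·y_i), indices taken mod 8.
P_1→P_2: (-2)(-9.5) − (8)(-6) = 67
P_2→P_3: (8)(-6.5) − (15)(-9.5) = 90.5
P_3→P_4: (15)(0) − (8.5)(-6.5) = 55.25
P_4→P_5: (8.5)(10) − (7)(0) = 85
P_5→P_6: (7)(9) − (5.5)(10) = 8
P_6→P_7: (5.5)(3) − (3)(9) = -10.5
P_7→P_8: (3)(12.5) − (-9)(3) = 64.5
P_8→P_1: (-9)(-6) − (-2)(12.5) = 79
Σ = 438.75
Area = |Σ|/2 = 219.375.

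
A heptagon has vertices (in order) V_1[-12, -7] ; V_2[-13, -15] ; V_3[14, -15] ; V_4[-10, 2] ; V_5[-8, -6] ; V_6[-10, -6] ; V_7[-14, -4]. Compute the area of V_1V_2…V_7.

221

Cross-terms: 89, 405, -122, 76, -12, -44, 50  ⇒  Σ = 442
Area = |Σ|/2 = 221.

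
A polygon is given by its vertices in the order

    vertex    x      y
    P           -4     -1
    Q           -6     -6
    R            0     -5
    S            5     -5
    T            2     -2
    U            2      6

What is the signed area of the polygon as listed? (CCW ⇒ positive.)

Σ = (18) + (30) + (25) + (0) + (16) + (22) = 111
Signed area = Σ/2 = 55.5 (positive ⇒ counter-clockwise traversal).

55.5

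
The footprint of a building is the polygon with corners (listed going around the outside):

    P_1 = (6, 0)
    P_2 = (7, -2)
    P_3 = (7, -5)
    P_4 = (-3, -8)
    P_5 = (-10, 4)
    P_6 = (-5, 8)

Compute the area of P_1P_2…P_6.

152

Apply Gauss's area formula: 2A = Σ (x_i·y_{i+1} − x_{i+1}·y_i), indices taken mod 6.
P_1→P_2: (6)(-2) − (7)(0) = -12
P_2→P_3: (7)(-5) − (7)(-2) = -21
P_3→P_4: (7)(-8) − (-3)(-5) = -71
P_4→P_5: (-3)(4) − (-10)(-8) = -92
P_5→P_6: (-10)(8) − (-5)(4) = -60
P_6→P_1: (-5)(0) − (6)(8) = -48
Σ = -304
Area = |Σ|/2 = 152.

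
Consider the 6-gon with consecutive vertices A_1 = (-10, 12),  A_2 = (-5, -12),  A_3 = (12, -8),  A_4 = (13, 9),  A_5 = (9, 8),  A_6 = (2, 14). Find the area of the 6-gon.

436.5

Cross-terms: 180, 184, 212, 23, 110, 164  ⇒  Σ = 873
Area = |Σ|/2 = 436.5.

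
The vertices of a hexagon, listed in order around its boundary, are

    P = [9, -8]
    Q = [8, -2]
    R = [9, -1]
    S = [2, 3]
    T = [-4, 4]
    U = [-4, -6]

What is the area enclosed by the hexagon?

Apply Gauss's area formula: 2A = Σ (x_i·y_{i+1} − x_{i+1}·y_i), indices taken mod 6.
Cross-terms: 46, 10, 29, 20, 40, 86  ⇒  Σ = 231
Area = |Σ|/2 = 115.5.

115.5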